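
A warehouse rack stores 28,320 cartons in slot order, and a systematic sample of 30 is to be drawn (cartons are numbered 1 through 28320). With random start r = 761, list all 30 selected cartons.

761, 1705, 2649, 3593, 4537, 5481, 6425, 7369, 8313, 9257, 10201, 11145, 12089, 13033, 13977, 14921, 15865, 16809, 17753, 18697, 19641, 20585, 21529, 22473, 23417, 24361, 25305, 26249, 27193, 28137

k = N/n = 28320/30 = 944
carton 1: 761
carton 2: 761 + 944 = 1705
carton 3: 1705 + 944 = 2649
carton 4: 2649 + 944 = 3593
carton 5: 3593 + 944 = 4537
carton 6: 4537 + 944 = 5481
carton 7: 5481 + 944 = 6425
carton 8: 6425 + 944 = 7369
carton 9: 7369 + 944 = 8313
carton 10: 8313 + 944 = 9257
carton 11: 9257 + 944 = 10201
carton 12: 10201 + 944 = 11145
carton 13: 11145 + 944 = 12089
carton 14: 12089 + 944 = 13033
carton 15: 13033 + 944 = 13977
carton 16: 13977 + 944 = 14921
carton 17: 14921 + 944 = 15865
carton 18: 15865 + 944 = 16809
carton 19: 16809 + 944 = 17753
carton 20: 17753 + 944 = 18697
carton 21: 18697 + 944 = 19641
carton 22: 19641 + 944 = 20585
carton 23: 20585 + 944 = 21529
carton 24: 21529 + 944 = 22473
carton 25: 22473 + 944 = 23417
carton 26: 23417 + 944 = 24361
carton 27: 24361 + 944 = 25305
carton 28: 25305 + 944 = 26249
carton 29: 26249 + 944 = 27193
carton 30: 27193 + 944 = 28137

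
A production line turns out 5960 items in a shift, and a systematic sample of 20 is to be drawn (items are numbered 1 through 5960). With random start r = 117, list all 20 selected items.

k = N/n = 5960/20 = 298
item 1: 117
item 2: 117 + 298 = 415
item 3: 415 + 298 = 713
item 4: 713 + 298 = 1011
item 5: 1011 + 298 = 1309
item 6: 1309 + 298 = 1607
item 7: 1607 + 298 = 1905
item 8: 1905 + 298 = 2203
item 9: 2203 + 298 = 2501
item 10: 2501 + 298 = 2799
item 11: 2799 + 298 = 3097
item 12: 3097 + 298 = 3395
item 13: 3395 + 298 = 3693
item 14: 3693 + 298 = 3991
item 15: 3991 + 298 = 4289
item 16: 4289 + 298 = 4587
item 17: 4587 + 298 = 4885
item 18: 4885 + 298 = 5183
item 19: 5183 + 298 = 5481
item 20: 5481 + 298 = 5779

117, 415, 713, 1011, 1309, 1607, 1905, 2203, 2501, 2799, 3097, 3395, 3693, 3991, 4289, 4587, 4885, 5183, 5481, 5779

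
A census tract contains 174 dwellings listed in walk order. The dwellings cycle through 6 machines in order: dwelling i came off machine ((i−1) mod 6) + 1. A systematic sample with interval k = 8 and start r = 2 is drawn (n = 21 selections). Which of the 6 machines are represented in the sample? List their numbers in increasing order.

Consecutive selections differ by k = 8, so their machine numbers differ by 8 mod 6 = 2.
gcd(8, 6) = 2, so the sample visits 6/2 = 3 distinct residues mod 6.
Start 2 is machine 2; the machines hit are 2, 4, 6.

2, 4, 6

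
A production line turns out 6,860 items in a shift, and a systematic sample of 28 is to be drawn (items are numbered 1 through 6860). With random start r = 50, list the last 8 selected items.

k = N/n = 6860/28 = 245
21st selection = 50 + 20×245 = 4950
22nd: 4950 + 245 = 5195
23rd: 5195 + 245 = 5440
24th: 5440 + 245 = 5685
25th: 5685 + 245 = 5930
26th: 5930 + 245 = 6175
27th: 6175 + 245 = 6420
28th: 6420 + 245 = 6665

4950, 5195, 5440, 5685, 5930, 6175, 6420, 6665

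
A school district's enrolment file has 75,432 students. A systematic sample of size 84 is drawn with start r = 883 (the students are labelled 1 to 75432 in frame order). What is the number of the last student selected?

75417

k = 75432/84 = 898
84th selection = r + (84−1)·k = 883 + 83×898 = 883 + 74534 = 75417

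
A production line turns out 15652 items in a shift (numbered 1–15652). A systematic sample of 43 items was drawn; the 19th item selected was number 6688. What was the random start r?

136

k = 15652/43 = 364
r = 6688 − (19−1)×364 = 6688 − 6552 = 136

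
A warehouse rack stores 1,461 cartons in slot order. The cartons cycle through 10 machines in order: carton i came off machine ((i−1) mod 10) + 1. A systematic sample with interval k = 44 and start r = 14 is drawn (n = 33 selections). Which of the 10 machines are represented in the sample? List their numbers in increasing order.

Consecutive selections differ by k = 44, so their machine numbers differ by 44 mod 10 = 4.
gcd(44, 10) = 2, so the sample visits 10/2 = 5 distinct residues mod 10.
Start 14 is machine 4; the machines hit are 2, 4, 6, 8, 10.

2, 4, 6, 8, 10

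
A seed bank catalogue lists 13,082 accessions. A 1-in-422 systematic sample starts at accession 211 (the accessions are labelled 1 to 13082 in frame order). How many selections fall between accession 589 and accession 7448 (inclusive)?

k = 422
First selection ≥ 589: 211 + ⌈(589−211)/422⌉·422 = 211 + 1×422 = 633
Last selection ≤ 7448: 211 + ⌊(7448−211)/422⌋·422 = 211 + 17×422 = 7385
Count = 17 − 1 + 1 = 17

17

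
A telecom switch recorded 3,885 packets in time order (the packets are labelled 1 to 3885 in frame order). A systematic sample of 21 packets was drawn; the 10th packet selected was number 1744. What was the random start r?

79

k = 3885/21 = 185
r = 1744 − (10−1)×185 = 1744 − 1665 = 79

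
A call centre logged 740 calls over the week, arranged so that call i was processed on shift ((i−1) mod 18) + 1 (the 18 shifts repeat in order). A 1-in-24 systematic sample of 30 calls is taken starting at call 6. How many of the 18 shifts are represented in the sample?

3

Consecutive selections differ by k = 24, so their shift numbers differ by 24 mod 18 = 6.
gcd(24, 18) = 6, so the sample visits 18/6 = 3 distinct residues mod 18.
Start 6 is shift 6; the shifts hit are 6, 12, 18.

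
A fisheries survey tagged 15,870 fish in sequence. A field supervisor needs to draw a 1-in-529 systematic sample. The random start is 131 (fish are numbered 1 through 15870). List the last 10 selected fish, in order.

10711, 11240, 11769, 12298, 12827, 13356, 13885, 14414, 14943, 15472

21st selection = 131 + 20×529 = 10711
22nd: 10711 + 529 = 11240
23rd: 11240 + 529 = 11769
24th: 11769 + 529 = 12298
25th: 12298 + 529 = 12827
26th: 12827 + 529 = 13356
27th: 13356 + 529 = 13885
28th: 13885 + 529 = 14414
29th: 14414 + 529 = 14943
30th: 14943 + 529 = 15472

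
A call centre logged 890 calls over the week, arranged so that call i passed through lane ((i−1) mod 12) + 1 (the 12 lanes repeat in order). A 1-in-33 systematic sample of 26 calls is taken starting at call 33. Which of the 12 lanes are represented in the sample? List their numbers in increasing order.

3, 6, 9, 12

Consecutive selections differ by k = 33, so their lane numbers differ by 33 mod 12 = 9.
gcd(33, 12) = 3, so the sample visits 12/3 = 4 distinct residues mod 12.
Start 33 is lane 9; the lanes hit are 3, 6, 9, 12.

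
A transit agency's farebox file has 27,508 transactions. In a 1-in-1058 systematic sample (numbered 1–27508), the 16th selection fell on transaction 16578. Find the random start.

k = 1058
r = 16578 − (16−1)×1058 = 16578 − 15870 = 708

708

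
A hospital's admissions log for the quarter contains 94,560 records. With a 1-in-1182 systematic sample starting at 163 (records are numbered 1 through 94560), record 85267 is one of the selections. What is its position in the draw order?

k = 1182
position = (85267 − 163)/1182 + 1 = 85104/1182 + 1 = 72 + 1 = 73

73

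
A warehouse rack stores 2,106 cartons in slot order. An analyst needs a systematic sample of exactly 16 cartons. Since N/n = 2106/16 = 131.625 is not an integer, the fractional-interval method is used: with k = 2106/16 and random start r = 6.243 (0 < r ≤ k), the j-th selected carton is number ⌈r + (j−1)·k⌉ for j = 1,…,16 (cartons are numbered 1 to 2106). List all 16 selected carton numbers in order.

7, 138, 270, 402, 533, 665, 796, 928, 1060, 1191, 1323, 1455, 1586, 1718, 1849, 1981

j=1: r + 0k = 6.243 → ⌈·⌉ = 7
j=2: r + 1k = 137.868 → ⌈·⌉ = 138
j=3: r + 2k = 269.493 → ⌈·⌉ = 270
j=4: r + 3k = 401.118 → ⌈·⌉ = 402
j=5: r + 4k = 532.743 → ⌈·⌉ = 533
j=6: r + 5k = 664.368 → ⌈·⌉ = 665
j=7: r + 6k = 795.993 → ⌈·⌉ = 796
j=8: r + 7k = 927.618 → ⌈·⌉ = 928
j=9: r + 8k = 1059.243 → ⌈·⌉ = 1060
j=10: r + 9k = 1190.868 → ⌈·⌉ = 1191
j=11: r + 10k = 1322.493 → ⌈·⌉ = 1323
j=12: r + 11k = 1454.118 → ⌈·⌉ = 1455
j=13: r + 12k = 1585.743 → ⌈·⌉ = 1586
j=14: r + 13k = 1717.368 → ⌈·⌉ = 1718
j=15: r + 14k = 1848.993 → ⌈·⌉ = 1849
j=16: r + 15k = 1980.618 → ⌈·⌉ = 1981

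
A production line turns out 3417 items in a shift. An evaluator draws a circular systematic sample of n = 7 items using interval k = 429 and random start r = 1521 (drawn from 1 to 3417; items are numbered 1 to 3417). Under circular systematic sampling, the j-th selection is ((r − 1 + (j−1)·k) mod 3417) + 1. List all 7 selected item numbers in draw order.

1521, 1950, 2379, 2808, 3237, 249, 678

Selection 1: 1521
Selection 2: 1521 + 429 = 1950
Selection 3: 1950 + 429 = 2379
Selection 4: 2379 + 429 = 2808
Selection 5: 2808 + 429 = 3237
Selection 6: 3237 + 429 = 3666 → 3666 − 3417 = 249
Selection 7: 249 + 429 = 678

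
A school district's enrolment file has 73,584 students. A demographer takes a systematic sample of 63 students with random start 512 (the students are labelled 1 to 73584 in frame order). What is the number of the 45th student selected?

51904

k = 73584/63 = 1168
45th selection = r + (45−1)·k = 512 + 44×1168 = 512 + 51392 = 51904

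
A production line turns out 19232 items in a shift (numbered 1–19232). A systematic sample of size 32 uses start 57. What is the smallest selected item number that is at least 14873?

k = 19232/32 = 601
Steps past start: ⌈(14873 − 57)/601⌉ = ⌈14816/601⌉ = 25
Selected item: 57 + 25×601 = 15082

15082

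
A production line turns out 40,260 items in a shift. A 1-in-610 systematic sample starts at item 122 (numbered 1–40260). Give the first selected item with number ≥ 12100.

12322

k = 610
Steps past start: ⌈(12100 − 122)/610⌉ = ⌈11978/610⌉ = 20
Selected item: 122 + 20×610 = 12322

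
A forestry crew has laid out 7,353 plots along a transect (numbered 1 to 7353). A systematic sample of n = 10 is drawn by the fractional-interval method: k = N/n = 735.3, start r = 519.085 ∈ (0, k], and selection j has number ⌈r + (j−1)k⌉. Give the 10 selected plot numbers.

520, 1255, 1990, 2725, 3461, 4196, 4931, 5667, 6402, 7137

j=1: r + 0k = 519.085 → ⌈·⌉ = 520
j=2: r + 1k = 1254.385 → ⌈·⌉ = 1255
j=3: r + 2k = 1989.685 → ⌈·⌉ = 1990
j=4: r + 3k = 2724.985 → ⌈·⌉ = 2725
j=5: r + 4k = 3460.285 → ⌈·⌉ = 3461
j=6: r + 5k = 4195.585 → ⌈·⌉ = 4196
j=7: r + 6k = 4930.885 → ⌈·⌉ = 4931
j=8: r + 7k = 5666.185 → ⌈·⌉ = 5667
j=9: r + 8k = 6401.485 → ⌈·⌉ = 6402
j=10: r + 9k = 7136.785 → ⌈·⌉ = 7137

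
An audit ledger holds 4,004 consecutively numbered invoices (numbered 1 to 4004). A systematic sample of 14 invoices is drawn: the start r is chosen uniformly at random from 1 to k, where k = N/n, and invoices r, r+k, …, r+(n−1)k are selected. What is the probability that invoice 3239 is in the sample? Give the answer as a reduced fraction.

1/286

k = 4004/14 = 286.
Invoice 3239 is selected iff r ≡ 3239 (mod 286); exactly one such r in {1,…,286}.
Inclusion probability = 1/286.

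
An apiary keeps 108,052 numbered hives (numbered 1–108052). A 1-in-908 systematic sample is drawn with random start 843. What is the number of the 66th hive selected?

59863

k = 908
66th selection = r + (66−1)·k = 843 + 65×908 = 843 + 59020 = 59863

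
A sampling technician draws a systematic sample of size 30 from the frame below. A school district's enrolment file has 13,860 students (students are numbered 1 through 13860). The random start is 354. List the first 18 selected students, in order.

354, 816, 1278, 1740, 2202, 2664, 3126, 3588, 4050, 4512, 4974, 5436, 5898, 6360, 6822, 7284, 7746, 8208

k = N/n = 13860/30 = 462
student 1: 354
student 2: 354 + 462 = 816
student 3: 816 + 462 = 1278
student 4: 1278 + 462 = 1740
student 5: 1740 + 462 = 2202
student 6: 2202 + 462 = 2664
student 7: 2664 + 462 = 3126
student 8: 3126 + 462 = 3588
student 9: 3588 + 462 = 4050
student 10: 4050 + 462 = 4512
student 11: 4512 + 462 = 4974
student 12: 4974 + 462 = 5436
student 13: 5436 + 462 = 5898
student 14: 5898 + 462 = 6360
student 15: 6360 + 462 = 6822
student 16: 6822 + 462 = 7284
student 17: 7284 + 462 = 7746
student 18: 7746 + 462 = 8208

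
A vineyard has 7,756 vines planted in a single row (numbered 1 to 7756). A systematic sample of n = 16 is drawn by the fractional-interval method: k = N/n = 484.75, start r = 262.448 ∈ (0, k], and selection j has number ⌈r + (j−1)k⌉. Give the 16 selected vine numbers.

j=1: r + 0k = 262.448 → ⌈·⌉ = 263
j=2: r + 1k = 747.198 → ⌈·⌉ = 748
j=3: r + 2k = 1231.948 → ⌈·⌉ = 1232
j=4: r + 3k = 1716.698 → ⌈·⌉ = 1717
j=5: r + 4k = 2201.448 → ⌈·⌉ = 2202
j=6: r + 5k = 2686.198 → ⌈·⌉ = 2687
j=7: r + 6k = 3170.948 → ⌈·⌉ = 3171
j=8: r + 7k = 3655.698 → ⌈·⌉ = 3656
j=9: r + 8k = 4140.448 → ⌈·⌉ = 4141
j=10: r + 9k = 4625.198 → ⌈·⌉ = 4626
j=11: r + 10k = 5109.948 → ⌈·⌉ = 5110
j=12: r + 11k = 5594.698 → ⌈·⌉ = 5595
j=13: r + 12k = 6079.448 → ⌈·⌉ = 6080
j=14: r + 13k = 6564.198 → ⌈·⌉ = 6565
j=15: r + 14k = 7048.948 → ⌈·⌉ = 7049
j=16: r + 15k = 7533.698 → ⌈·⌉ = 7534

263, 748, 1232, 1717, 2202, 2687, 3171, 3656, 4141, 4626, 5110, 5595, 6080, 6565, 7049, 7534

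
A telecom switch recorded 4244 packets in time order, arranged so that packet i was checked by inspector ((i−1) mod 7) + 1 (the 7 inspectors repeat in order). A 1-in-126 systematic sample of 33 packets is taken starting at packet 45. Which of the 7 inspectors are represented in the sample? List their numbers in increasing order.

Consecutive selections differ by k = 126, so their inspector numbers differ by 126 mod 7 = 0.
gcd(126, 7) = 7, so the sample visits 7/7 = 1 distinct residues mod 7.
Start 45 is inspector 3; the inspectors hit are 3.

3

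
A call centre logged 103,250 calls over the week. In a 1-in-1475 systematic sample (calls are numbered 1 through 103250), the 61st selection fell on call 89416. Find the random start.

916

k = 1475
r = 89416 − (61−1)×1475 = 89416 − 88500 = 916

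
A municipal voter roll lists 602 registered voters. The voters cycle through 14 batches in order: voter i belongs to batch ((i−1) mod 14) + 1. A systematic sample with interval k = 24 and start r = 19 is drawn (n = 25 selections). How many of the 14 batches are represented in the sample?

7

Consecutive selections differ by k = 24, so their batch numbers differ by 24 mod 14 = 10.
gcd(24, 14) = 2, so the sample visits 14/2 = 7 distinct residues mod 14.
Start 19 is batch 5; the batches hit are 1, 3, 5, 7, 9, 11, 13.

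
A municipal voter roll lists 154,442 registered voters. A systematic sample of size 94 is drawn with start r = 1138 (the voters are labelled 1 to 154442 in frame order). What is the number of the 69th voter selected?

112862

k = 154442/94 = 1643
69th selection = r + (69−1)·k = 1138 + 68×1643 = 1138 + 111724 = 112862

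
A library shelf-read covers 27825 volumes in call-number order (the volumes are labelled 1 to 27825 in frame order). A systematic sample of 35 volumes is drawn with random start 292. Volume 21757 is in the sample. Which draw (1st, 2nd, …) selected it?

28

k = 27825/35 = 795
position = (21757 − 292)/795 + 1 = 21465/795 + 1 = 27 + 1 = 28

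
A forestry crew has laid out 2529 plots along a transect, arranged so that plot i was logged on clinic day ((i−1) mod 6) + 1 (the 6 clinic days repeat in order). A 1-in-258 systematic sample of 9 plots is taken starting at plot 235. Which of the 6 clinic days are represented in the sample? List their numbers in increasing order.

1

Consecutive selections differ by k = 258, so their clinic day numbers differ by 258 mod 6 = 0.
gcd(258, 6) = 6, so the sample visits 6/6 = 1 distinct residues mod 6.
Start 235 is clinic day 1; the clinic days hit are 1.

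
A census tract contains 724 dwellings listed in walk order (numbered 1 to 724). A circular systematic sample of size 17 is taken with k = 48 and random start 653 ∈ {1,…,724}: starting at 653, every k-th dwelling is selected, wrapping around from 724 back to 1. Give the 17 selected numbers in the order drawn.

Selection 1: 653
Selection 2: 653 + 48 = 701
Selection 3: 701 + 48 = 749 → 749 − 724 = 25
Selection 4: 25 + 48 = 73
Selection 5: 73 + 48 = 121
Selection 6: 121 + 48 = 169
Selection 7: 169 + 48 = 217
Selection 8: 217 + 48 = 265
Selection 9: 265 + 48 = 313
Selection 10: 313 + 48 = 361
Selection 11: 361 + 48 = 409
Selection 12: 409 + 48 = 457
Selection 13: 457 + 48 = 505
Selection 14: 505 + 48 = 553
Selection 15: 553 + 48 = 601
Selection 16: 601 + 48 = 649
Selection 17: 649 + 48 = 697

653, 701, 25, 73, 121, 169, 217, 265, 313, 361, 409, 457, 505, 553, 601, 649, 697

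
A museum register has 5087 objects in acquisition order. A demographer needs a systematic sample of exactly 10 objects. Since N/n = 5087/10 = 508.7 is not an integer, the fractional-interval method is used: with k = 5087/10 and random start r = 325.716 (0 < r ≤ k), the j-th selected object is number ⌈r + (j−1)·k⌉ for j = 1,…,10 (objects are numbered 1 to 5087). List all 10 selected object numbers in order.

326, 835, 1344, 1852, 2361, 2870, 3378, 3887, 4396, 4905

j=1: r + 0k = 325.716 → ⌈·⌉ = 326
j=2: r + 1k = 834.416 → ⌈·⌉ = 835
j=3: r + 2k = 1343.116 → ⌈·⌉ = 1344
j=4: r + 3k = 1851.816 → ⌈·⌉ = 1852
j=5: r + 4k = 2360.516 → ⌈·⌉ = 2361
j=6: r + 5k = 2869.216 → ⌈·⌉ = 2870
j=7: r + 6k = 3377.916 → ⌈·⌉ = 3378
j=8: r + 7k = 3886.616 → ⌈·⌉ = 3887
j=9: r + 8k = 4395.316 → ⌈·⌉ = 4396
j=10: r + 9k = 4904.016 → ⌈·⌉ = 4905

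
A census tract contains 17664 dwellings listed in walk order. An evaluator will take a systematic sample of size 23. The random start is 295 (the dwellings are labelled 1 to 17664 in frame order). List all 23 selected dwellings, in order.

295, 1063, 1831, 2599, 3367, 4135, 4903, 5671, 6439, 7207, 7975, 8743, 9511, 10279, 11047, 11815, 12583, 13351, 14119, 14887, 15655, 16423, 17191

k = N/n = 17664/23 = 768
dwelling 1: 295
dwelling 2: 295 + 768 = 1063
dwelling 3: 1063 + 768 = 1831
dwelling 4: 1831 + 768 = 2599
dwelling 5: 2599 + 768 = 3367
dwelling 6: 3367 + 768 = 4135
dwelling 7: 4135 + 768 = 4903
dwelling 8: 4903 + 768 = 5671
dwelling 9: 5671 + 768 = 6439
dwelling 10: 6439 + 768 = 7207
dwelling 11: 7207 + 768 = 7975
dwelling 12: 7975 + 768 = 8743
dwelling 13: 8743 + 768 = 9511
dwelling 14: 9511 + 768 = 10279
dwelling 15: 10279 + 768 = 11047
dwelling 16: 11047 + 768 = 11815
dwelling 17: 11815 + 768 = 12583
dwelling 18: 12583 + 768 = 13351
dwelling 19: 13351 + 768 = 14119
dwelling 20: 14119 + 768 = 14887
dwelling 21: 14887 + 768 = 15655
dwelling 22: 15655 + 768 = 16423
dwelling 23: 16423 + 768 = 17191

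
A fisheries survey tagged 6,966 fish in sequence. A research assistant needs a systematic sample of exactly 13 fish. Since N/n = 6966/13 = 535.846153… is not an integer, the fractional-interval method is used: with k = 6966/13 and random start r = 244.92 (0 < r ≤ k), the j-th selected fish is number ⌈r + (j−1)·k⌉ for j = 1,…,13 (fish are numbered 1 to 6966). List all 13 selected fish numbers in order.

245, 781, 1317, 1853, 2389, 2925, 3460, 3996, 4532, 5068, 5604, 6140, 6676

j=1: r + 0k = 244.92 → ⌈·⌉ = 245
j=2: r + 1k = 780.766153… → ⌈·⌉ = 781
j=3: r + 2k = 1316.612307… → ⌈·⌉ = 1317
j=4: r + 3k = 1852.458461… → ⌈·⌉ = 1853
j=5: r + 4k = 2388.304615… → ⌈·⌉ = 2389
j=6: r + 5k = 2924.150769… → ⌈·⌉ = 2925
j=7: r + 6k = 3459.996923… → ⌈·⌉ = 3460
j=8: r + 7k = 3995.843076… → ⌈·⌉ = 3996
j=9: r + 8k = 4531.689230… → ⌈·⌉ = 4532
j=10: r + 9k = 5067.535384… → ⌈·⌉ = 5068
j=11: r + 10k = 5603.381538… → ⌈·⌉ = 5604
j=12: r + 11k = 6139.227692… → ⌈·⌉ = 6140
j=13: r + 12k = 6675.073846… → ⌈·⌉ = 6676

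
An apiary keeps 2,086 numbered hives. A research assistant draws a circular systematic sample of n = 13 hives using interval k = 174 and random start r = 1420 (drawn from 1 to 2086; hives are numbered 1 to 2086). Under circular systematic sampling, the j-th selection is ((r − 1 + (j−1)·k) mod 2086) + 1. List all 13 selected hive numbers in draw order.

Selection 1: 1420
Selection 2: 1420 + 174 = 1594
Selection 3: 1594 + 174 = 1768
Selection 4: 1768 + 174 = 1942
Selection 5: 1942 + 174 = 2116 → 2116 − 2086 = 30
Selection 6: 30 + 174 = 204
Selection 7: 204 + 174 = 378
Selection 8: 378 + 174 = 552
Selection 9: 552 + 174 = 726
Selection 10: 726 + 174 = 900
Selection 11: 900 + 174 = 1074
Selection 12: 1074 + 174 = 1248
Selection 13: 1248 + 174 = 1422

1420, 1594, 1768, 1942, 30, 204, 378, 552, 726, 900, 1074, 1248, 1422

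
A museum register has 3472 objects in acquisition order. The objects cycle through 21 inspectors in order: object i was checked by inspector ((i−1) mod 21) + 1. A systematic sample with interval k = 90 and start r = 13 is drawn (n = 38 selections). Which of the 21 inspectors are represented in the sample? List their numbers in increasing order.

Consecutive selections differ by k = 90, so their inspector numbers differ by 90 mod 21 = 6.
gcd(90, 21) = 3, so the sample visits 21/3 = 7 distinct residues mod 21.
Start 13 is inspector 13; the inspectors hit are 1, 4, 7, 10, 13, 16, 19.

1, 4, 7, 10, 13, 16, 19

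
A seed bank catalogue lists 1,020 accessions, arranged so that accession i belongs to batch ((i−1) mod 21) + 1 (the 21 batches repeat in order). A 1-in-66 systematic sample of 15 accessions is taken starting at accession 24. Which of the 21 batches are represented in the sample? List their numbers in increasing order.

Consecutive selections differ by k = 66, so their batch numbers differ by 66 mod 21 = 3.
gcd(66, 21) = 3, so the sample visits 21/3 = 7 distinct residues mod 21.
Start 24 is batch 3; the batches hit are 3, 6, 9, 12, 15, 18, 21.

3, 6, 9, 12, 15, 18, 21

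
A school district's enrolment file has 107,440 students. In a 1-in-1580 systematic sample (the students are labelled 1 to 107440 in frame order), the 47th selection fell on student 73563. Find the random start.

883

k = 1580
r = 73563 − (47−1)×1580 = 73563 − 72680 = 883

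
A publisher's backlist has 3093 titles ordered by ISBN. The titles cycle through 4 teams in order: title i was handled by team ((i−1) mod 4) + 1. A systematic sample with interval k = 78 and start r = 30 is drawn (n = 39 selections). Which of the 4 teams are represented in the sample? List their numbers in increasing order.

Consecutive selections differ by k = 78, so their team numbers differ by 78 mod 4 = 2.
gcd(78, 4) = 2, so the sample visits 4/2 = 2 distinct residues mod 4.
Start 30 is team 2; the teams hit are 2, 4.

2, 4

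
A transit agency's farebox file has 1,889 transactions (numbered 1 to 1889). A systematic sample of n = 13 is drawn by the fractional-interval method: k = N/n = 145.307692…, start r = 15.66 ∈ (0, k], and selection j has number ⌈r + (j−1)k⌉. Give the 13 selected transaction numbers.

16, 161, 307, 452, 597, 743, 888, 1033, 1179, 1324, 1469, 1615, 1760

j=1: r + 0k = 15.66 → ⌈·⌉ = 16
j=2: r + 1k = 160.967692… → ⌈·⌉ = 161
j=3: r + 2k = 306.275384… → ⌈·⌉ = 307
j=4: r + 3k = 451.583076… → ⌈·⌉ = 452
j=5: r + 4k = 596.890769… → ⌈·⌉ = 597
j=6: r + 5k = 742.198461… → ⌈·⌉ = 743
j=7: r + 6k = 887.506153… → ⌈·⌉ = 888
j=8: r + 7k = 1032.813846… → ⌈·⌉ = 1033
j=9: r + 8k = 1178.121538… → ⌈·⌉ = 1179
j=10: r + 9k = 1323.429230… → ⌈·⌉ = 1324
j=11: r + 10k = 1468.736923… → ⌈·⌉ = 1469
j=12: r + 11k = 1614.044615… → ⌈·⌉ = 1615
j=13: r + 12k = 1759.352307… → ⌈·⌉ = 1760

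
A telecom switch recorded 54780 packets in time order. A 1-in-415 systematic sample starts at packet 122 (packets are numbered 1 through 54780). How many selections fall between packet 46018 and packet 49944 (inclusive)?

10

k = 415
First selection ≥ 46018: 122 + ⌈(46018−122)/415⌉·415 = 122 + 111×415 = 46187
Last selection ≤ 49944: 122 + ⌊(49944−122)/415⌋·415 = 122 + 120×415 = 49922
Count = 120 − 111 + 1 = 10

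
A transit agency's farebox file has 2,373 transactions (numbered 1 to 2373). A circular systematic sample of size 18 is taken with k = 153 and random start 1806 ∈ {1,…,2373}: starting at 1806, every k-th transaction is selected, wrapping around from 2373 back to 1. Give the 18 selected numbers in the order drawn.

Selection 1: 1806
Selection 2: 1806 + 153 = 1959
Selection 3: 1959 + 153 = 2112
Selection 4: 2112 + 153 = 2265
Selection 5: 2265 + 153 = 2418 → 2418 − 2373 = 45
Selection 6: 45 + 153 = 198
Selection 7: 198 + 153 = 351
Selection 8: 351 + 153 = 504
Selection 9: 504 + 153 = 657
Selection 10: 657 + 153 = 810
Selection 11: 810 + 153 = 963
Selection 12: 963 + 153 = 1116
Selection 13: 1116 + 153 = 1269
Selection 14: 1269 + 153 = 1422
Selection 15: 1422 + 153 = 1575
Selection 16: 1575 + 153 = 1728
Selection 17: 1728 + 153 = 1881
Selection 18: 1881 + 153 = 2034

1806, 1959, 2112, 2265, 45, 198, 351, 504, 657, 810, 963, 1116, 1269, 1422, 1575, 1728, 1881, 2034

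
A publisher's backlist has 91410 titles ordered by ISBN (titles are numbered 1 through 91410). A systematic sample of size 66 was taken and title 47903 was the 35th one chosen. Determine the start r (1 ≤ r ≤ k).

813

k = 91410/66 = 1385
r = 47903 − (35−1)×1385 = 47903 − 47090 = 813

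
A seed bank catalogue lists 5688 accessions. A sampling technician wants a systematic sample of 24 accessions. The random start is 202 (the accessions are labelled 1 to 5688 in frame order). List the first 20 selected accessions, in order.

202, 439, 676, 913, 1150, 1387, 1624, 1861, 2098, 2335, 2572, 2809, 3046, 3283, 3520, 3757, 3994, 4231, 4468, 4705

k = N/n = 5688/24 = 237
accession 1: 202
accession 2: 202 + 237 = 439
accession 3: 439 + 237 = 676
accession 4: 676 + 237 = 913
accession 5: 913 + 237 = 1150
accession 6: 1150 + 237 = 1387
accession 7: 1387 + 237 = 1624
accession 8: 1624 + 237 = 1861
accession 9: 1861 + 237 = 2098
accession 10: 2098 + 237 = 2335
accession 11: 2335 + 237 = 2572
accession 12: 2572 + 237 = 2809
accession 13: 2809 + 237 = 3046
accession 14: 3046 + 237 = 3283
accession 15: 3283 + 237 = 3520
accession 16: 3520 + 237 = 3757
accession 17: 3757 + 237 = 3994
accession 18: 3994 + 237 = 4231
accession 19: 4231 + 237 = 4468
accession 20: 4468 + 237 = 4705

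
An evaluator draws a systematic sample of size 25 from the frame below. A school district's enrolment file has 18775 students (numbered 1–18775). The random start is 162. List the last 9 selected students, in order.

12178, 12929, 13680, 14431, 15182, 15933, 16684, 17435, 18186

k = N/n = 18775/25 = 751
17th selection = 162 + 16×751 = 12178
18th: 12178 + 751 = 12929
19th: 12929 + 751 = 13680
20th: 13680 + 751 = 14431
21st: 14431 + 751 = 15182
22nd: 15182 + 751 = 15933
23rd: 15933 + 751 = 16684
24th: 16684 + 751 = 17435
25th: 17435 + 751 = 18186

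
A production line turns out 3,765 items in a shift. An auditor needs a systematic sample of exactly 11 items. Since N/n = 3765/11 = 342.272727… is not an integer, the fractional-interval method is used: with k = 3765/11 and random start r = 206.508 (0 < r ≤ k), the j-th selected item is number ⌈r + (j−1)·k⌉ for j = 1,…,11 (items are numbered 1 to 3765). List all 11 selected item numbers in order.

207, 549, 892, 1234, 1576, 1918, 2261, 2603, 2945, 3287, 3630

j=1: r + 0k = 206.508 → ⌈·⌉ = 207
j=2: r + 1k = 548.780727… → ⌈·⌉ = 549
j=3: r + 2k = 891.053454… → ⌈·⌉ = 892
j=4: r + 3k = 1233.326181… → ⌈·⌉ = 1234
j=5: r + 4k = 1575.598909… → ⌈·⌉ = 1576
j=6: r + 5k = 1917.871636… → ⌈·⌉ = 1918
j=7: r + 6k = 2260.144363… → ⌈·⌉ = 2261
j=8: r + 7k = 2602.417090… → ⌈·⌉ = 2603
j=9: r + 8k = 2944.689818… → ⌈·⌉ = 2945
j=10: r + 9k = 3286.962545… → ⌈·⌉ = 3287
j=11: r + 10k = 3629.235272… → ⌈·⌉ = 3630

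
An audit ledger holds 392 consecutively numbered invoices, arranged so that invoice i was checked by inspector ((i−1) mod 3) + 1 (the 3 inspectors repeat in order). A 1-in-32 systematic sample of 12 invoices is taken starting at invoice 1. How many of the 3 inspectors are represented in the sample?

Consecutive selections differ by k = 32, so their inspector numbers differ by 32 mod 3 = 2.
gcd(32, 3) = 1, so the sample visits 3/1 = 3 distinct residues mod 3.
Start 1 is inspector 1; the inspectors hit are 1, 2, 3.

3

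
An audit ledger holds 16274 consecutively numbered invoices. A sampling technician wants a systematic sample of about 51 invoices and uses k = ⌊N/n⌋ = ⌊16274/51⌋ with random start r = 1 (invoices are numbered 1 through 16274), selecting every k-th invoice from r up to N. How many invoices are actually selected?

52

k = ⌊16274/51⌋ = 319
Achieved size = ⌊(16274 − 1)/319⌋ + 1 = ⌊16273/319⌋ + 1 = 51 + 1 = 52
(last selection: 1 + 51×319 = 16270 ≤ 16274; next would be 16589 > 16274)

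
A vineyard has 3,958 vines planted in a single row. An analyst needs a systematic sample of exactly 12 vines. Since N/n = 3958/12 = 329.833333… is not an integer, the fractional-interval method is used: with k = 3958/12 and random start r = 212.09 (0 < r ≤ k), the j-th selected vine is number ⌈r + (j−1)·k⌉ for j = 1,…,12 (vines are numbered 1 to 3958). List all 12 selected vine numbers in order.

j=1: r + 0k = 212.09 → ⌈·⌉ = 213
j=2: r + 1k = 541.923333… → ⌈·⌉ = 542
j=3: r + 2k = 871.756666… → ⌈·⌉ = 872
j=4: r + 3k = 1201.59 → ⌈·⌉ = 1202
j=5: r + 4k = 1531.423333… → ⌈·⌉ = 1532
j=6: r + 5k = 1861.256666… → ⌈·⌉ = 1862
j=7: r + 6k = 2191.09 → ⌈·⌉ = 2192
j=8: r + 7k = 2520.923333… → ⌈·⌉ = 2521
j=9: r + 8k = 2850.756666… → ⌈·⌉ = 2851
j=10: r + 9k = 3180.59 → ⌈·⌉ = 3181
j=11: r + 10k = 3510.423333… → ⌈·⌉ = 3511
j=12: r + 11k = 3840.256666… → ⌈·⌉ = 3841

213, 542, 872, 1202, 1532, 1862, 2192, 2521, 2851, 3181, 3511, 3841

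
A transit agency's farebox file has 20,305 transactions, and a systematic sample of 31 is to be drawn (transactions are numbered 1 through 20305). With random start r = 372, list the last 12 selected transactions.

k = N/n = 20305/31 = 655
20th selection = 372 + 19×655 = 12817
21st: 12817 + 655 = 13472
22nd: 13472 + 655 = 14127
23rd: 14127 + 655 = 14782
24th: 14782 + 655 = 15437
25th: 15437 + 655 = 16092
26th: 16092 + 655 = 16747
27th: 16747 + 655 = 17402
28th: 17402 + 655 = 18057
29th: 18057 + 655 = 18712
30th: 18712 + 655 = 19367
31st: 19367 + 655 = 20022

12817, 13472, 14127, 14782, 15437, 16092, 16747, 17402, 18057, 18712, 19367, 20022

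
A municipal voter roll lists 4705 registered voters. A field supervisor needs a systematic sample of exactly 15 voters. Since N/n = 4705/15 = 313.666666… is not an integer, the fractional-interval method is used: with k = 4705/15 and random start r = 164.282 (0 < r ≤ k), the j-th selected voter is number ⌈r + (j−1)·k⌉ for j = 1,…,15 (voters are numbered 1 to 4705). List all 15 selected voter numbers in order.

165, 478, 792, 1106, 1419, 1733, 2047, 2360, 2674, 2988, 3301, 3615, 3929, 4242, 4556

j=1: r + 0k = 164.282 → ⌈·⌉ = 165
j=2: r + 1k = 477.948666… → ⌈·⌉ = 478
j=3: r + 2k = 791.615333… → ⌈·⌉ = 792
j=4: r + 3k = 1105.282 → ⌈·⌉ = 1106
j=5: r + 4k = 1418.948666… → ⌈·⌉ = 1419
j=6: r + 5k = 1732.615333… → ⌈·⌉ = 1733
j=7: r + 6k = 2046.282 → ⌈·⌉ = 2047
j=8: r + 7k = 2359.948666… → ⌈·⌉ = 2360
j=9: r + 8k = 2673.615333… → ⌈·⌉ = 2674
j=10: r + 9k = 2987.282 → ⌈·⌉ = 2988
j=11: r + 10k = 3300.948666… → ⌈·⌉ = 3301
j=12: r + 11k = 3614.615333… → ⌈·⌉ = 3615
j=13: r + 12k = 3928.282 → ⌈·⌉ = 3929
j=14: r + 13k = 4241.948666… → ⌈·⌉ = 4242
j=15: r + 14k = 4555.615333… → ⌈·⌉ = 4556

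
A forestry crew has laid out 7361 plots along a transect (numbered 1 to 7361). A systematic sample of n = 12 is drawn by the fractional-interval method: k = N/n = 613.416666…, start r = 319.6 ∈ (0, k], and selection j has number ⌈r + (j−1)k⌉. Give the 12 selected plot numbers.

j=1: r + 0k = 319.6 → ⌈·⌉ = 320
j=2: r + 1k = 933.016666… → ⌈·⌉ = 934
j=3: r + 2k = 1546.433333… → ⌈·⌉ = 1547
j=4: r + 3k = 2159.85 → ⌈·⌉ = 2160
j=5: r + 4k = 2773.266666… → ⌈·⌉ = 2774
j=6: r + 5k = 3386.683333… → ⌈·⌉ = 3387
j=7: r + 6k = 4000.1 → ⌈·⌉ = 4001
j=8: r + 7k = 4613.516666… → ⌈·⌉ = 4614
j=9: r + 8k = 5226.933333… → ⌈·⌉ = 5227
j=10: r + 9k = 5840.35 → ⌈·⌉ = 5841
j=11: r + 10k = 6453.766666… → ⌈·⌉ = 6454
j=12: r + 11k = 7067.183333… → ⌈·⌉ = 7068

320, 934, 1547, 2160, 2774, 3387, 4001, 4614, 5227, 5841, 6454, 7068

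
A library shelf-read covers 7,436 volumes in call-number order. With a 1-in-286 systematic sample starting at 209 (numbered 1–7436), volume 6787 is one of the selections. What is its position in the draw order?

k = 286
position = (6787 − 209)/286 + 1 = 6578/286 + 1 = 23 + 1 = 24

24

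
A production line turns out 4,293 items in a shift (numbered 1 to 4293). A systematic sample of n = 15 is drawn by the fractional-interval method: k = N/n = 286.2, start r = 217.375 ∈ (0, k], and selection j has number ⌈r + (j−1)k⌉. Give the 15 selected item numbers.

j=1: r + 0k = 217.375 → ⌈·⌉ = 218
j=2: r + 1k = 503.575 → ⌈·⌉ = 504
j=3: r + 2k = 789.775 → ⌈·⌉ = 790
j=4: r + 3k = 1075.975 → ⌈·⌉ = 1076
j=5: r + 4k = 1362.175 → ⌈·⌉ = 1363
j=6: r + 5k = 1648.375 → ⌈·⌉ = 1649
j=7: r + 6k = 1934.575 → ⌈·⌉ = 1935
j=8: r + 7k = 2220.775 → ⌈·⌉ = 2221
j=9: r + 8k = 2506.975 → ⌈·⌉ = 2507
j=10: r + 9k = 2793.175 → ⌈·⌉ = 2794
j=11: r + 10k = 3079.375 → ⌈·⌉ = 3080
j=12: r + 11k = 3365.575 → ⌈·⌉ = 3366
j=13: r + 12k = 3651.775 → ⌈·⌉ = 3652
j=14: r + 13k = 3937.975 → ⌈·⌉ = 3938
j=15: r + 14k = 4224.175 → ⌈·⌉ = 4225

218, 504, 790, 1076, 1363, 1649, 1935, 2221, 2507, 2794, 3080, 3366, 3652, 3938, 4225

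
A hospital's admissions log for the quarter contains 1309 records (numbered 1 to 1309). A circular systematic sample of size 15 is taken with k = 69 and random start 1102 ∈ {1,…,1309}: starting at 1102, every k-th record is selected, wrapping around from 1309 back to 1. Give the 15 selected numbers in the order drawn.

1102, 1171, 1240, 1309, 69, 138, 207, 276, 345, 414, 483, 552, 621, 690, 759

Selection 1: 1102
Selection 2: 1102 + 69 = 1171
Selection 3: 1171 + 69 = 1240
Selection 4: 1240 + 69 = 1309
Selection 5: 1309 + 69 = 1378 → 1378 − 1309 = 69
Selection 6: 69 + 69 = 138
Selection 7: 138 + 69 = 207
Selection 8: 207 + 69 = 276
Selection 9: 276 + 69 = 345
Selection 10: 345 + 69 = 414
Selection 11: 414 + 69 = 483
Selection 12: 483 + 69 = 552
Selection 13: 552 + 69 = 621
Selection 14: 621 + 69 = 690
Selection 15: 690 + 69 = 759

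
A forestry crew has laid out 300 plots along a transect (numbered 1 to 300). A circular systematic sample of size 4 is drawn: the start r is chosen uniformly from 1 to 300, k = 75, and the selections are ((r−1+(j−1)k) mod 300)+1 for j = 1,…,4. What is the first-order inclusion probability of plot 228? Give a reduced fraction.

1/75

For each position j, as r ranges over 1…300 the j-th selection hits every plot exactly once, so plot 228 is selected for exactly 4 of the 300 starts.
Inclusion probability = 4/300 = 1/75.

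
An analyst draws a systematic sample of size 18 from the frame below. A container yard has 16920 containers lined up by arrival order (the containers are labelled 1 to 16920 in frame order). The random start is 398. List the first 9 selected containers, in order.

398, 1338, 2278, 3218, 4158, 5098, 6038, 6978, 7918

k = N/n = 16920/18 = 940
container 1: 398
container 2: 398 + 940 = 1338
container 3: 1338 + 940 = 2278
container 4: 2278 + 940 = 3218
container 5: 3218 + 940 = 4158
container 6: 4158 + 940 = 5098
container 7: 5098 + 940 = 6038
container 8: 6038 + 940 = 6978
container 9: 6978 + 940 = 7918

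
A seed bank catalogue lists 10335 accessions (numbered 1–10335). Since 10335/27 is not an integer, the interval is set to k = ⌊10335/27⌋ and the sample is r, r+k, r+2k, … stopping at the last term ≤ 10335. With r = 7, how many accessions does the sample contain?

28

k = ⌊10335/27⌋ = 382
Achieved size = ⌊(10335 − 7)/382⌋ + 1 = ⌊10328/382⌋ + 1 = 27 + 1 = 28
(last selection: 7 + 27×382 = 10321 ≤ 10335; next would be 10703 > 10335)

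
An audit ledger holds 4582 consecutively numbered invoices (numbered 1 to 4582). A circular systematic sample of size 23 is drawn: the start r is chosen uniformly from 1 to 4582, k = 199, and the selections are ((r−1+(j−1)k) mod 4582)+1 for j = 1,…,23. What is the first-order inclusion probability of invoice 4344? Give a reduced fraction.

23/4582

For each position j, as r ranges over 1…4582 the j-th selection hits every invoice exactly once, so invoice 4344 is selected for exactly 23 of the 4582 starts.
Inclusion probability = 23/4582.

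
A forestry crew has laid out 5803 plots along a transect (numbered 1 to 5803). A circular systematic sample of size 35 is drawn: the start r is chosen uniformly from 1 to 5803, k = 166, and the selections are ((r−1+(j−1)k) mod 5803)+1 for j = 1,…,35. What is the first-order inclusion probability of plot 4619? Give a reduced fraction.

5/829

For each position j, as r ranges over 1…5803 the j-th selection hits every plot exactly once, so plot 4619 is selected for exactly 35 of the 5803 starts.
Inclusion probability = 35/5803 = 5/829.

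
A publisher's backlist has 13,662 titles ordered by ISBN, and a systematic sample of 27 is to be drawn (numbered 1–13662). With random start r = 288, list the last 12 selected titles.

7878, 8384, 8890, 9396, 9902, 10408, 10914, 11420, 11926, 12432, 12938, 13444

k = N/n = 13662/27 = 506
16th selection = 288 + 15×506 = 7878
17th: 7878 + 506 = 8384
18th: 8384 + 506 = 8890
19th: 8890 + 506 = 9396
20th: 9396 + 506 = 9902
21st: 9902 + 506 = 10408
22nd: 10408 + 506 = 10914
23rd: 10914 + 506 = 11420
24th: 11420 + 506 = 11926
25th: 11926 + 506 = 12432
26th: 12432 + 506 = 12938
27th: 12938 + 506 = 13444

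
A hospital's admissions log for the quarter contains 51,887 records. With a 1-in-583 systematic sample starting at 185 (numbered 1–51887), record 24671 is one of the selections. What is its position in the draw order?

43

k = 583
position = (24671 − 185)/583 + 1 = 24486/583 + 1 = 42 + 1 = 43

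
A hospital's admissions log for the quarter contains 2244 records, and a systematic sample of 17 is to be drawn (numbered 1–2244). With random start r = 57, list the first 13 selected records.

57, 189, 321, 453, 585, 717, 849, 981, 1113, 1245, 1377, 1509, 1641

k = N/n = 2244/17 = 132
record 1: 57
record 2: 57 + 132 = 189
record 3: 189 + 132 = 321
record 4: 321 + 132 = 453
record 5: 453 + 132 = 585
record 6: 585 + 132 = 717
record 7: 717 + 132 = 849
record 8: 849 + 132 = 981
record 9: 981 + 132 = 1113
record 10: 1113 + 132 = 1245
record 11: 1245 + 132 = 1377
record 12: 1377 + 132 = 1509
record 13: 1509 + 132 = 1641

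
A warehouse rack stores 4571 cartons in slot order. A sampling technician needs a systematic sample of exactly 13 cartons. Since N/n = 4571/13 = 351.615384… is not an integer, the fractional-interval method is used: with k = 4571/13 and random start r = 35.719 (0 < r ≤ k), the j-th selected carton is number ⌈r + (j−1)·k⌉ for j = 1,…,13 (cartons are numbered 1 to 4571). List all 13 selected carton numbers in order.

j=1: r + 0k = 35.719 → ⌈·⌉ = 36
j=2: r + 1k = 387.334384… → ⌈·⌉ = 388
j=3: r + 2k = 738.949769… → ⌈·⌉ = 739
j=4: r + 3k = 1090.565153… → ⌈·⌉ = 1091
j=5: r + 4k = 1442.180538… → ⌈·⌉ = 1443
j=6: r + 5k = 1793.795923… → ⌈·⌉ = 1794
j=7: r + 6k = 2145.411307… → ⌈·⌉ = 2146
j=8: r + 7k = 2497.026692… → ⌈·⌉ = 2498
j=9: r + 8k = 2848.642076… → ⌈·⌉ = 2849
j=10: r + 9k = 3200.257461… → ⌈·⌉ = 3201
j=11: r + 10k = 3551.872846… → ⌈·⌉ = 3552
j=12: r + 11k = 3903.488230… → ⌈·⌉ = 3904
j=13: r + 12k = 4255.103615… → ⌈·⌉ = 4256

36, 388, 739, 1091, 1443, 1794, 2146, 2498, 2849, 3201, 3552, 3904, 4256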